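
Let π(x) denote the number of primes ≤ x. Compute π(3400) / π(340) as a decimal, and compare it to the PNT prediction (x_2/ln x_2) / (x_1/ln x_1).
π(3400)/π(340) = 478/68 ≈ 7.0294;  PNT prediction ≈ 7.1683.

π(340) = 68 and π(3400) = 478, so π(3400)/π(340) ≈ 7.0294. The PNT-predicted ratio is (3400/ln(3400)) / (340/ln(340)) ≈ 7.1683. The two agree to within a few percent, as expected.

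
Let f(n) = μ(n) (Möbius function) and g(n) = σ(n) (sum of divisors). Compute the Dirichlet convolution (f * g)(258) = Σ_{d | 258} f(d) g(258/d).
(μ * σ)(258) = 258

Divisors of 258: [1, 2, 3, 6, 43, 86, 129, 258]. For each d | 258:
  d = 1: μ(1) · σ(258/1) = 1 · 528 = 528
  d = 2: μ(2) · σ(258/2) = -1 · 176 = -176
  d = 3: μ(3) · σ(258/3) = -1 · 132 = -132
  d = 6: μ(6) · σ(258/6) = 1 · 44 = 44
  d = 43: μ(43) · σ(258/43) = -1 · 12 = -12
  d = 86: μ(86) · σ(258/86) = 1 · 4 = 4
  d = 129: μ(129) · σ(258/129) = 1 · 3 = 3
  d = 258: μ(258) · σ(258/258) = -1 · 1 = -1
Summing: (μ * σ)(258) = 528 + -176 + -132 + 44 + -12 + 4 + 3 + -1 = 258.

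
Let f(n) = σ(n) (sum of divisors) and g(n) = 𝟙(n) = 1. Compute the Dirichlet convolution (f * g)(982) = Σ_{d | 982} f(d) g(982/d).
(σ * 𝟙)(982) = 1972

Divisors of 982: [1, 2, 491, 982]. For each d | 982:
  d = 1: σ(1) · 𝟙(982/1) = 1 · 1 = 1
  d = 2: σ(2) · 𝟙(982/2) = 3 · 1 = 3
  d = 491: σ(491) · 𝟙(982/491) = 492 · 1 = 492
  d = 982: σ(982) · 𝟙(982/982) = 1476 · 1 = 1476
Summing: (σ * 𝟙)(982) = 1 + 3 + 492 + 1476 = 1972.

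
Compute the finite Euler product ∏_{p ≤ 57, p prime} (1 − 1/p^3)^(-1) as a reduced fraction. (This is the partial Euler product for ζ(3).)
∏ = 16238292364256237331040396846411171054751/13509219810297755163480275884866445246464

The primes p ≤ 57 are [2, 3, 5, 7, 11, 13, 17, 19, 23, 29, 31, 37, 41, 43, 47, 53]. For each prime, (1 − 1/p^3)^(-1) = p^3 / (p^3 − 1). The product is (1 − 1/2^3)^(-1), (1 − 1/3^3)^(-1), (1 − 1/5^3)^(-1), (1 − 1/7^3)^(-1), (1 − 1/11^3)^(-1), (1 − 1/13^3)^(-1), (1 − 1/17^3)^(-1), (1 − 1/19^3)^(-1), (1 − 1/23^3)^(-1), (1 − 1/29^3)^(-1), (1 − 1/31^3)^(-1), (1 − 1/37^3)^(-1), (1 − 1/41^3)^(-1), (1 − 1/43^3)^(-1), (1 − 1/47^3)^(-1), (1 − 1/53^3)^(-1) = ∏ p^3 / (p^3 − 1) = 16238292364256237331040396846411171054751/13509219810297755163480275884866445246464.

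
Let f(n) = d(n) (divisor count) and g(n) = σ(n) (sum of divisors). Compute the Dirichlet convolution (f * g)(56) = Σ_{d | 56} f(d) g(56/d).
(d * σ)(56) = 420

Divisors of 56: [1, 2, 4, 7, 8, 14, 28, 56]. For each d | 56:
  d = 1: d(1) · σ(56/1) = 1 · 120 = 120
  d = 2: d(2) · σ(56/2) = 2 · 56 = 112
  d = 4: d(4) · σ(56/4) = 3 · 24 = 72
  d = 7: d(7) · σ(56/7) = 2 · 15 = 30
  d = 8: d(8) · σ(56/8) = 4 · 8 = 32
  d = 14: d(14) · σ(56/14) = 4 · 7 = 28
  d = 28: d(28) · σ(56/28) = 6 · 3 = 18
  d = 56: d(56) · σ(56/56) = 8 · 1 = 8
Summing: (d * σ)(56) = 120 + 112 + 72 + 30 + 32 + 28 + 18 + 8 = 420.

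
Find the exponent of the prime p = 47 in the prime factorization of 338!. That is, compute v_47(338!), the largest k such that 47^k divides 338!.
v_47(338!) = 7

Legendre's formula: v_p(n!) = Σ_{k ≥ 1} ⌊n / p^k⌋. For p = 47, n = 338, the terms are:
  ⌊338/47^1⌋ = ⌊338/47⌋ = 7
(the next term ⌊338/47^2⌋ = 0, terminating the sum). Summing: v_47(338!) = 7 = 7.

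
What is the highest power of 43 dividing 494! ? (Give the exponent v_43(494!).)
v_43(494!) = 11

Legendre's formula: v_p(n!) = Σ_{k ≥ 1} ⌊n / p^k⌋. For p = 43, n = 494, the terms are:
  ⌊494/43^1⌋ = ⌊494/43⌋ = 11
(the next term ⌊494/43^2⌋ = 0, terminating the sum). Summing: v_43(494!) = 11 = 11.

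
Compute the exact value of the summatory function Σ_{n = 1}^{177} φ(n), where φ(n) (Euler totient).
Σ_{n ≤ 177} φ(n) = 9566

Compute φ(n) for each 1 ≤ n ≤ 177: φ(1) = 1, φ(2) = 1, φ(3) = 2, φ(4) = 2, φ(5) = 4, φ(6) = 2, φ(7) = 6, φ(8) = 4, φ(9) = 6, φ(10) = 4, φ(11) = 10, φ(12) = 4, φ(13) = 12, φ(14) = 6, φ(15) = 8, φ(16) = 8, φ(17) = 16, φ(18) = 6, φ(19) = 18, φ(20) = 8, φ(21) = 12, φ(22) = 10, φ(23) = 22, φ(24) = 8, φ(25) = 20, φ(26) = 12, φ(27) = 18, φ(28) = 12, φ(29) = 28, φ(30) = 8, φ(31) = 30, φ(32) = 16, φ(33) = 20, φ(34) = 16, φ(35) = 24, φ(36) = 12, φ(37) = 36, φ(38) = 18, φ(39) = 24, φ(40) = 16, φ(41) = 40, φ(42) = 12, φ(43) = 42, φ(44) = 20, φ(45) = 24, φ(46) = 22, φ(47) = 46, φ(48) = 16, φ(49) = 42, φ(50) = 20, φ(51) = 32, φ(52) = 24, φ(53) = 52, φ(54) = 18, φ(55) = 40, φ(56) = 24, φ(57) = 36, φ(58) = 28, φ(59) = 58, φ(60) = 16, φ(61) = 60, φ(62) = 30, φ(63) = 36, φ(64) = 32, φ(65) = 48, φ(66) = 20, φ(67) = 66, φ(68) = 32, φ(69) = 44, φ(70) = 24, φ(71) = 70, φ(72) = 24, φ(73) = 72, φ(74) = 36, φ(75) = 40, φ(76) = 36, φ(77) = 60, φ(78) = 24, φ(79) = 78, φ(80) = 32, φ(81) = 54, φ(82) = 40, φ(83) = 82, φ(84) = 24, φ(85) = 64, φ(86) = 42, φ(87) = 56, φ(88) = 40, φ(89) = 88, φ(90) = 24, φ(91) = 72, φ(92) = 44, φ(93) = 60, φ(94) = 46, φ(95) = 72, φ(96) = 32, φ(97) = 96, φ(98) = 42, φ(99) = 60, φ(100) = 40, φ(101) = 100, φ(102) = 32, φ(103) = 102, φ(104) = 48, φ(105) = 48, φ(106) = 52, φ(107) = 106, φ(108) = 36, φ(109) = 108, φ(110) = 40, φ(111) = 72, φ(112) = 48, φ(113) = 112, φ(114) = 36, φ(115) = 88, φ(116) = 56, φ(117) = 72, φ(118) = 58, φ(119) = 96, φ(120) = 32, φ(121) = 110, φ(122) = 60, φ(123) = 80, φ(124) = 60, φ(125) = 100, φ(126) = 36, φ(127) = 126, φ(128) = 64, φ(129) = 84, φ(130) = 48, φ(131) = 130, φ(132) = 40, φ(133) = 108, φ(134) = 66, φ(135) = 72, φ(136) = 64, φ(137) = 136, φ(138) = 44, φ(139) = 138, φ(140) = 48, φ(141) = 92, φ(142) = 70, φ(143) = 120, φ(144) = 48, φ(145) = 112, φ(146) = 72, φ(147) = 84, φ(148) = 72, φ(149) = 148, φ(150) = 40, φ(151) = 150, φ(152) = 72, φ(153) = 96, φ(154) = 60, φ(155) = 120, φ(156) = 48, φ(157) = 156, φ(158) = 78, φ(159) = 104, φ(160) = 64, φ(161) = 132, φ(162) = 54, φ(163) = 162, φ(164) = 80, φ(165) = 80, φ(166) = 82, φ(167) = 166, φ(168) = 48, φ(169) = 156, φ(170) = 64, φ(171) = 108, φ(172) = 84, φ(173) = 172, φ(174) = 56, φ(175) = 120, φ(176) = 80, φ(177) = 116. Summing all 177 values: 9566. (Average order: Σ_{n ≤ x} φ(n) ~ (3/π²) x². For x = 177, (3/π²)·177² ≈ 9522.87.)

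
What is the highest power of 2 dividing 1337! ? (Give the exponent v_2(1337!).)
v_2(1337!) = 1331

Legendre's formula: v_p(n!) = Σ_{k ≥ 1} ⌊n / p^k⌋. For p = 2, n = 1337, the terms are:
  ⌊1337/2^1⌋ = ⌊1337/2⌋ = 668
  ⌊1337/2^2⌋ = ⌊1337/4⌋ = 334
  ⌊1337/2^3⌋ = ⌊1337/8⌋ = 167
  ⌊1337/2^4⌋ = ⌊1337/16⌋ = 83
  ⌊1337/2^5⌋ = ⌊1337/32⌋ = 41
  ⌊1337/2^6⌋ = ⌊1337/64⌋ = 20
  ⌊1337/2^7⌋ = ⌊1337/128⌋ = 10
  ⌊1337/2^8⌋ = ⌊1337/256⌋ = 5
  ⌊1337/2^9⌋ = ⌊1337/512⌋ = 2
  ⌊1337/2^10⌋ = ⌊1337/1024⌋ = 1
(the next term ⌊1337/2^11⌋ = 0, terminating the sum). Summing: v_2(1337!) = 668 + 334 + 167 + 83 + 41 + 20 + 10 + 5 + 2 + 1 = 1331.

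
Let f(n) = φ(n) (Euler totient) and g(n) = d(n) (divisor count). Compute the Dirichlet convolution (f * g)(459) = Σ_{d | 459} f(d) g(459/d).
(φ * d)(459) = 720

Divisors of 459: [1, 3, 9, 17, 27, 51, 153, 459]. For each d | 459:
  d = 1: φ(1) · d(459/1) = 1 · 8 = 8
  d = 3: φ(3) · d(459/3) = 2 · 6 = 12
  d = 9: φ(9) · d(459/9) = 6 · 4 = 24
  d = 17: φ(17) · d(459/17) = 16 · 4 = 64
  d = 27: φ(27) · d(459/27) = 18 · 2 = 36
  d = 51: φ(51) · d(459/51) = 32 · 3 = 96
  d = 153: φ(153) · d(459/153) = 96 · 2 = 192
  d = 459: φ(459) · d(459/459) = 288 · 1 = 288
Summing: (φ * d)(459) = 8 + 12 + 24 + 64 + 36 + 96 + 192 + 288 = 720.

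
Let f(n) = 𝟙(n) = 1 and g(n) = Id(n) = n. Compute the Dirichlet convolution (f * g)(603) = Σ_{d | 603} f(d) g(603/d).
(𝟙 * Id)(603) = 884

Divisors of 603: [1, 3, 9, 67, 201, 603]. For each d | 603:
  d = 1: 𝟙(1) · Id(603/1) = 1 · 603 = 603
  d = 3: 𝟙(3) · Id(603/3) = 1 · 201 = 201
  d = 9: 𝟙(9) · Id(603/9) = 1 · 67 = 67
  d = 67: 𝟙(67) · Id(603/67) = 1 · 9 = 9
  d = 201: 𝟙(201) · Id(603/201) = 1 · 3 = 3
  d = 603: 𝟙(603) · Id(603/603) = 1 · 1 = 1
Summing: (𝟙 * Id)(603) = 603 + 201 + 67 + 9 + 3 + 1 = 884.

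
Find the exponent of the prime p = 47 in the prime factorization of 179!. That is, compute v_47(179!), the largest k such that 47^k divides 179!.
v_47(179!) = 3

Legendre's formula: v_p(n!) = Σ_{k ≥ 1} ⌊n / p^k⌋. For p = 47, n = 179, the terms are:
  ⌊179/47^1⌋ = ⌊179/47⌋ = 3
(the next term ⌊179/47^2⌋ = 0, terminating the sum). Summing: v_47(179!) = 3 = 3.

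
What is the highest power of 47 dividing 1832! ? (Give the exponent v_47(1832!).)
v_47(1832!) = 38

Legendre's formula: v_p(n!) = Σ_{k ≥ 1} ⌊n / p^k⌋. For p = 47, n = 1832, the terms are:
  ⌊1832/47^1⌋ = ⌊1832/47⌋ = 38
(the next term ⌊1832/47^2⌋ = 0, terminating the sum). Summing: v_47(1832!) = 38 = 38.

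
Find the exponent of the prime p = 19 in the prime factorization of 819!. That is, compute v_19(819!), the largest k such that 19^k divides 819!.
v_19(819!) = 45

Legendre's formula: v_p(n!) = Σ_{k ≥ 1} ⌊n / p^k⌋. For p = 19, n = 819, the terms are:
  ⌊819/19^1⌋ = ⌊819/19⌋ = 43
  ⌊819/19^2⌋ = ⌊819/361⌋ = 2
(the next term ⌊819/19^3⌋ = 0, terminating the sum). Summing: v_19(819!) = 43 + 2 = 45.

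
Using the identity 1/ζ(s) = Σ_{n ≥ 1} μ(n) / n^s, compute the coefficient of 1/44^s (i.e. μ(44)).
μ(44) = 0

Factor n = 44 = 2^2 · 11. μ(n) = 0 if any exponent ≥ 2 (not squarefree); otherwise μ(n) = (−1)^{ω(n)} where ω(n) is the number of distinct prime factors. Applying: μ(44) = 0.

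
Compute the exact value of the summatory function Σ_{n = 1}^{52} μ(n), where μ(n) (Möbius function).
Σ_{n ≤ 52} μ(n) = -2

Compute μ(n) for each 1 ≤ n ≤ 52: μ(1) = 1, μ(2) = -1, μ(3) = -1, μ(4) = 0, μ(5) = -1, μ(6) = 1, μ(7) = -1, μ(8) = 0, μ(9) = 0, μ(10) = 1, μ(11) = -1, μ(12) = 0, μ(13) = -1, μ(14) = 1, μ(15) = 1, μ(16) = 0, μ(17) = -1, μ(18) = 0, μ(19) = -1, μ(20) = 0, μ(21) = 1, μ(22) = 1, μ(23) = -1, μ(24) = 0, μ(25) = 0, μ(26) = 1, μ(27) = 0, μ(28) = 0, μ(29) = -1, μ(30) = -1, μ(31) = -1, μ(32) = 0, μ(33) = 1, μ(34) = 1, μ(35) = 1, μ(36) = 0, μ(37) = -1, μ(38) = 1, μ(39) = 1, μ(40) = 0, μ(41) = -1, μ(42) = -1, μ(43) = -1, μ(44) = 0, μ(45) = 0, μ(46) = 1, μ(47) = -1, μ(48) = 0, μ(49) = 0, μ(50) = 0, μ(51) = 1, μ(52) = 0. Summing all 52 values: -2. (Mertens function M(x) = Σ_{n ≤ x} μ(n); on average M(x) should be small (PNT ⟺ M(x) = o(x)).)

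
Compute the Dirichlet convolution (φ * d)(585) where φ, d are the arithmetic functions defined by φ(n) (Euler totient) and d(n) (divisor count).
(φ * d)(585) = 1092

Divisors of 585: [1, 3, 5, 9, 13, 15, 39, 45, 65, 117, 195, 585]. For each d | 585:
  d = 1: φ(1) · d(585/1) = 1 · 12 = 12
  d = 3: φ(3) · d(585/3) = 2 · 8 = 16
  d = 5: φ(5) · d(585/5) = 4 · 6 = 24
  d = 9: φ(9) · d(585/9) = 6 · 4 = 24
  d = 13: φ(13) · d(585/13) = 12 · 6 = 72
  d = 15: φ(15) · d(585/15) = 8 · 4 = 32
  d = 39: φ(39) · d(585/39) = 24 · 4 = 96
  d = 45: φ(45) · d(585/45) = 24 · 2 = 48
  d = 65: φ(65) · d(585/65) = 48 · 3 = 144
  d = 117: φ(117) · d(585/117) = 72 · 2 = 144
  d = 195: φ(195) · d(585/195) = 96 · 2 = 192
  d = 585: φ(585) · d(585/585) = 288 · 1 = 288
Summing: (φ * d)(585) = 12 + 16 + 24 + 24 + 72 + 32 + 96 + 48 + 144 + 144 + 192 + 288 = 1092.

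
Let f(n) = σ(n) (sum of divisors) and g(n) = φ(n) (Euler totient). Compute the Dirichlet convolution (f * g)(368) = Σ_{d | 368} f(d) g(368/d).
(σ * φ)(368) = 3680

Divisors of 368: [1, 2, 4, 8, 16, 23, 46, 92, 184, 368]. For each d | 368:
  d = 1: σ(1) · φ(368/1) = 1 · 176 = 176
  d = 2: σ(2) · φ(368/2) = 3 · 88 = 264
  d = 4: σ(4) · φ(368/4) = 7 · 44 = 308
  d = 8: σ(8) · φ(368/8) = 15 · 22 = 330
  d = 16: σ(16) · φ(368/16) = 31 · 22 = 682
  d = 23: σ(23) · φ(368/23) = 24 · 8 = 192
  d = 46: σ(46) · φ(368/46) = 72 · 4 = 288
  d = 92: σ(92) · φ(368/92) = 168 · 2 = 336
  d = 184: σ(184) · φ(368/184) = 360 · 1 = 360
  d = 368: σ(368) · φ(368/368) = 744 · 1 = 744
Summing: (σ * φ)(368) = 176 + 264 + 308 + 330 + 682 + 192 + 288 + 336 + 360 + 744 = 3680.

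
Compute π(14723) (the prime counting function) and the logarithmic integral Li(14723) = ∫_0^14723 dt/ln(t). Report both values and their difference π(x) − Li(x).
π(14723) = 1723;  Li(14723) ≈ 1747.79;  π(x) − Li(x) ≈ -24.79.

Direct count of primes ≤ 14723 gives π(14723) = 1723. Numerical evaluation of the logarithmic integral gives Li(14723) ≈ 1747.79. The difference π(x) − Li(x) ≈ -24.79 is typically negative for small/moderate x (Li(x) overestimates), though Littlewood's theorem shows this sign changes infinitely often.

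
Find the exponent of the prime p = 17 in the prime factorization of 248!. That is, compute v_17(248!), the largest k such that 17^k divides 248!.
v_17(248!) = 14

Legendre's formula: v_p(n!) = Σ_{k ≥ 1} ⌊n / p^k⌋. For p = 17, n = 248, the terms are:
  ⌊248/17^1⌋ = ⌊248/17⌋ = 14
(the next term ⌊248/17^2⌋ = 0, terminating the sum). Summing: v_17(248!) = 14 = 14.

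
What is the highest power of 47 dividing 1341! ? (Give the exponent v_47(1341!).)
v_47(1341!) = 28

Legendre's formula: v_p(n!) = Σ_{k ≥ 1} ⌊n / p^k⌋. For p = 47, n = 1341, the terms are:
  ⌊1341/47^1⌋ = ⌊1341/47⌋ = 28
(the next term ⌊1341/47^2⌋ = 0, terminating the sum). Summing: v_47(1341!) = 28 = 28.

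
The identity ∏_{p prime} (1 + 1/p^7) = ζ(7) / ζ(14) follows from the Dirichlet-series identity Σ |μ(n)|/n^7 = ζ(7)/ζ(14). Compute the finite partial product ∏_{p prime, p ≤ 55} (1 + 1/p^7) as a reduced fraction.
∏ = 309952223984670960543603211891856695601672510675385627534277668624533812457091991127236052954668734671204274242309849088/307404601692723276790274585782287621574695329443342398483341336503340384695750533342769593387518417543812906517214978125

The primes p ≤ 55 are [2, 3, 5, 7, 11, 13, 17, 19, 23, 29, 31, 37, 41, 43, 47, 53]. For each, (1 + 1/p^7) = (p^7 + 1)/p^7. Multiplying these fractions over p ∈ [2, 3, 5, 7, 11, 13, 17, 19, 23, 29, 31, 37, 41, 43, 47, 53] gives 309952223984670960543603211891856695601672510675385627534277668624533812457091991127236052954668734671204274242309849088/307404601692723276790274585782287621574695329443342398483341336503340384695750533342769593387518417543812906517214978125. (In the limit P → ∞ this tends to ζ(7)/ζ(14).)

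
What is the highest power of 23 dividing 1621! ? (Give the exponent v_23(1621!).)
v_23(1621!) = 73

Legendre's formula: v_p(n!) = Σ_{k ≥ 1} ⌊n / p^k⌋. For p = 23, n = 1621, the terms are:
  ⌊1621/23^1⌋ = ⌊1621/23⌋ = 70
  ⌊1621/23^2⌋ = ⌊1621/529⌋ = 3
(the next term ⌊1621/23^3⌋ = 0, terminating the sum). Summing: v_23(1621!) = 70 + 3 = 73.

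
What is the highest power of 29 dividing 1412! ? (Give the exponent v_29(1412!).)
v_29(1412!) = 49

Legendre's formula: v_p(n!) = Σ_{k ≥ 1} ⌊n / p^k⌋. For p = 29, n = 1412, the terms are:
  ⌊1412/29^1⌋ = ⌊1412/29⌋ = 48
  ⌊1412/29^2⌋ = ⌊1412/841⌋ = 1
(the next term ⌊1412/29^3⌋ = 0, terminating the sum). Summing: v_29(1412!) = 48 + 1 = 49.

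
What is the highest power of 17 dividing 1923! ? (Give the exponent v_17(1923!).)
v_17(1923!) = 119

Legendre's formula: v_p(n!) = Σ_{k ≥ 1} ⌊n / p^k⌋. For p = 17, n = 1923, the terms are:
  ⌊1923/17^1⌋ = ⌊1923/17⌋ = 113
  ⌊1923/17^2⌋ = ⌊1923/289⌋ = 6
(the next term ⌊1923/17^3⌋ = 0, terminating the sum). Summing: v_17(1923!) = 113 + 6 = 119.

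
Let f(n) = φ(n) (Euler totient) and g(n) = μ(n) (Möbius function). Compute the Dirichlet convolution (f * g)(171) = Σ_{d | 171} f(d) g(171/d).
(φ * μ)(171) = 68

Divisors of 171: [1, 3, 9, 19, 57, 171]. For each d | 171:
  d = 1: φ(1) · μ(171/1) = 1 · 0 = 0
  d = 3: φ(3) · μ(171/3) = 2 · 1 = 2
  d = 9: φ(9) · μ(171/9) = 6 · -1 = -6
  d = 19: φ(19) · μ(171/19) = 18 · 0 = 0
  d = 57: φ(57) · μ(171/57) = 36 · -1 = -36
  d = 171: φ(171) · μ(171/171) = 108 · 1 = 108
Summing: (φ * μ)(171) = 0 + 2 + -6 + 0 + -36 + 108 = 68.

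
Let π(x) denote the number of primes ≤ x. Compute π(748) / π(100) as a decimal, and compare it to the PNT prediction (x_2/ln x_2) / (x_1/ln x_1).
π(748)/π(100) = 132/25 ≈ 5.2800;  PNT prediction ≈ 5.2055.

π(100) = 25 and π(748) = 132, so π(748)/π(100) ≈ 5.2800. The PNT-predicted ratio is (748/ln(748)) / (100/ln(100)) ≈ 5.2055. The two agree to within a few percent, as expected.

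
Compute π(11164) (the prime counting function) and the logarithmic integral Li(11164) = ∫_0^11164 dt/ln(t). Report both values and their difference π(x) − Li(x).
π(11164) = 1352;  Li(11164) ≈ 1371.75;  π(x) − Li(x) ≈ -19.75.

Direct count of primes ≤ 11164 gives π(11164) = 1352. Numerical evaluation of the logarithmic integral gives Li(11164) ≈ 1371.75. The difference π(x) − Li(x) ≈ -19.75 is typically negative for small/moderate x (Li(x) overestimates), though Littlewood's theorem shows this sign changes infinitely often.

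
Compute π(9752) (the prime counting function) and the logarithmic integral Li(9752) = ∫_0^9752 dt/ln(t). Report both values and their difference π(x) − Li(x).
π(9752) = 1203;  Li(9752) ≈ 1219.17;  π(x) − Li(x) ≈ -16.17.

Direct count of primes ≤ 9752 gives π(9752) = 1203. Numerical evaluation of the logarithmic integral gives Li(9752) ≈ 1219.17. The difference π(x) − Li(x) ≈ -16.17 is typically negative for small/moderate x (Li(x) overestimates), though Littlewood's theorem shows this sign changes infinitely often.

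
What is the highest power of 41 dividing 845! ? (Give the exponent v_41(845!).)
v_41(845!) = 20

Legendre's formula: v_p(n!) = Σ_{k ≥ 1} ⌊n / p^k⌋. For p = 41, n = 845, the terms are:
  ⌊845/41^1⌋ = ⌊845/41⌋ = 20
(the next term ⌊845/41^2⌋ = 0, terminating the sum). Summing: v_41(845!) = 20 = 20.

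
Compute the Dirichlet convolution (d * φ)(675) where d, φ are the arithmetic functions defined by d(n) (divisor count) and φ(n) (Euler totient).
(d * φ)(675) = 1240

Divisors of 675: [1, 3, 5, 9, 15, 25, 27, 45, 75, 135, 225, 675]. For each d | 675:
  d = 1: d(1) · φ(675/1) = 1 · 360 = 360
  d = 3: d(3) · φ(675/3) = 2 · 120 = 240
  d = 5: d(5) · φ(675/5) = 2 · 72 = 144
  d = 9: d(9) · φ(675/9) = 3 · 40 = 120
  d = 15: d(15) · φ(675/15) = 4 · 24 = 96
  d = 25: d(25) · φ(675/25) = 3 · 18 = 54
  d = 27: d(27) · φ(675/27) = 4 · 20 = 80
  d = 45: d(45) · φ(675/45) = 6 · 8 = 48
  d = 75: d(75) · φ(675/75) = 6 · 6 = 36
  d = 135: d(135) · φ(675/135) = 8 · 4 = 32
  d = 225: d(225) · φ(675/225) = 9 · 2 = 18
  d = 675: d(675) · φ(675/675) = 12 · 1 = 12
Summing: (d * φ)(675) = 360 + 240 + 144 + 120 + 96 + 54 + 80 + 48 + 36 + 32 + 18 + 12 = 1240.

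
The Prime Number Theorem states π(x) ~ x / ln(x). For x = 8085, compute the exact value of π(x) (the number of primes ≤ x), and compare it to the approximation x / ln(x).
π(8085) = 1015;  x/ln(x) ≈ 898.56;  relative error ≈ 11.47%.

Directly count primes up to 8085: π(8085) = 1015. The PNT approximation gives 8085/ln(8085) ≈ 8085/8.99777 ≈ 898.56. Relative error (π(x) − x/ln(x)) / π(x) ≈ 11.47%; the approximation is known to undercount slightly (Li(x) is a better estimate).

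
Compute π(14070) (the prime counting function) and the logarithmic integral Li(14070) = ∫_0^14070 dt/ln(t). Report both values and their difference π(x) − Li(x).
π(14070) = 1658;  Li(14070) ≈ 1679.59;  π(x) − Li(x) ≈ -21.59.

Direct count of primes ≤ 14070 gives π(14070) = 1658. Numerical evaluation of the logarithmic integral gives Li(14070) ≈ 1679.59. The difference π(x) − Li(x) ≈ -21.59 is typically negative for small/moderate x (Li(x) overestimates), though Littlewood's theorem shows this sign changes infinitely often.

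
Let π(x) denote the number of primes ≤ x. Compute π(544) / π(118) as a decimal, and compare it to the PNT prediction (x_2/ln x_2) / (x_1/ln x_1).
π(544)/π(118) = 100/30 ≈ 3.3333;  PNT prediction ≈ 3.4916.

π(118) = 30 and π(544) = 100, so π(544)/π(118) ≈ 3.3333. The PNT-predicted ratio is (544/ln(544)) / (118/ln(118)) ≈ 3.4916. The two agree to within a few percent, as expected.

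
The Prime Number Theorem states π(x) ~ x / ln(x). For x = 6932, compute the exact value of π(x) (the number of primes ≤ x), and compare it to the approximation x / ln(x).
π(6932) = 890;  x/ln(x) ≈ 783.82;  relative error ≈ 11.93%.

Directly count primes up to 6932: π(6932) = 890. The PNT approximation gives 6932/ln(6932) ≈ 6932/8.84390 ≈ 783.82. Relative error (π(x) − x/ln(x)) / π(x) ≈ 11.93%; the approximation is known to undercount slightly (Li(x) is a better estimate).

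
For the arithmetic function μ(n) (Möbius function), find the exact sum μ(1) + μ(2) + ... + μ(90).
Σ_{n ≤ 90} μ(n) = -2

Compute μ(n) for each 1 ≤ n ≤ 90: μ(1) = 1, μ(2) = -1, μ(3) = -1, μ(4) = 0, μ(5) = -1, μ(6) = 1, μ(7) = -1, μ(8) = 0, μ(9) = 0, μ(10) = 1, μ(11) = -1, μ(12) = 0, μ(13) = -1, μ(14) = 1, μ(15) = 1, μ(16) = 0, μ(17) = -1, μ(18) = 0, μ(19) = -1, μ(20) = 0, μ(21) = 1, μ(22) = 1, μ(23) = -1, μ(24) = 0, μ(25) = 0, μ(26) = 1, μ(27) = 0, μ(28) = 0, μ(29) = -1, μ(30) = -1, μ(31) = -1, μ(32) = 0, μ(33) = 1, μ(34) = 1, μ(35) = 1, μ(36) = 0, μ(37) = -1, μ(38) = 1, μ(39) = 1, μ(40) = 0, μ(41) = -1, μ(42) = -1, μ(43) = -1, μ(44) = 0, μ(45) = 0, μ(46) = 1, μ(47) = -1, μ(48) = 0, μ(49) = 0, μ(50) = 0, μ(51) = 1, μ(52) = 0, μ(53) = -1, μ(54) = 0, μ(55) = 1, μ(56) = 0, μ(57) = 1, μ(58) = 1, μ(59) = -1, μ(60) = 0, μ(61) = -1, μ(62) = 1, μ(63) = 0, μ(64) = 0, μ(65) = 1, μ(66) = -1, μ(67) = -1, μ(68) = 0, μ(69) = 1, μ(70) = -1, μ(71) = -1, μ(72) = 0, μ(73) = -1, μ(74) = 1, μ(75) = 0, μ(76) = 0, μ(77) = 1, μ(78) = -1, μ(79) = -1, μ(80) = 0, μ(81) = 0, μ(82) = 1, μ(83) = -1, μ(84) = 0, μ(85) = 1, μ(86) = 1, μ(87) = 1, μ(88) = 0, μ(89) = -1, μ(90) = 0. Summing all 90 values: -2. (Mertens function M(x) = Σ_{n ≤ x} μ(n); on average M(x) should be small (PNT ⟺ M(x) = o(x)).)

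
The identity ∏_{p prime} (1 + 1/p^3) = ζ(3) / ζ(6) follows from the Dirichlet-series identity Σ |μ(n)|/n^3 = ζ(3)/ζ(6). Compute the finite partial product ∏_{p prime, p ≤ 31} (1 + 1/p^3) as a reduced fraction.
∏ = 123276368443014873612288/104343309932640260237195

The primes p ≤ 31 are [2, 3, 5, 7, 11, 13, 17, 19, 23, 29, 31]. For each, (1 + 1/p^3) = (p^3 + 1)/p^3. Multiplying these fractions over p ∈ [2, 3, 5, 7, 11, 13, 17, 19, 23, 29, 31] gives 123276368443014873612288/104343309932640260237195. (In the limit P → ∞ this tends to ζ(3)/ζ(6).)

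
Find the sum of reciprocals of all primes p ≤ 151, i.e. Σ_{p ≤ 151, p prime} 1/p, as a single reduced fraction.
Σ 1/p = 426559540131011718238816115585684956391671166781102121476137/225319534991831177328890236228992001350685163362356544091910

π(151) = 36, so the primes ≤ 151 are [2, 3, 5, 7, 11, 13, 17, 19, 23, 29, 31, 37, 41, 43, 47, 53, 59, 61, 67, 71, 73, 79, 83, 89, 97, 101, 103, 107, 109, 113, 127, 131, 137, 139, 149, 151]. Summing 1/p over these primes: 426559540131011718238816115585684956391671166781102121476137/225319534991831177328890236228992001350685163362356544091910 ≈ 1.8931. Mertens estimate ln ln(151) + 0.2615 ≈ 1.8744.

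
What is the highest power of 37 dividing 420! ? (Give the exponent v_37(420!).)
v_37(420!) = 11

Legendre's formula: v_p(n!) = Σ_{k ≥ 1} ⌊n / p^k⌋. For p = 37, n = 420, the terms are:
  ⌊420/37^1⌋ = ⌊420/37⌋ = 11
(the next term ⌊420/37^2⌋ = 0, terminating the sum). Summing: v_37(420!) = 11 = 11.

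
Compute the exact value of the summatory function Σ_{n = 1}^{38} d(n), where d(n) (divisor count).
Σ_{n ≤ 38} d(n) = 146

Compute d(n) for each 1 ≤ n ≤ 38: d(1) = 1, d(2) = 2, d(3) = 2, d(4) = 3, d(5) = 2, d(6) = 4, d(7) = 2, d(8) = 4, d(9) = 3, d(10) = 4, d(11) = 2, d(12) = 6, d(13) = 2, d(14) = 4, d(15) = 4, d(16) = 5, d(17) = 2, d(18) = 6, d(19) = 2, d(20) = 6, d(21) = 4, d(22) = 4, d(23) = 2, d(24) = 8, d(25) = 3, d(26) = 4, d(27) = 4, d(28) = 6, d(29) = 2, d(30) = 8, d(31) = 2, d(32) = 6, d(33) = 4, d(34) = 4, d(35) = 4, d(36) = 9, d(37) = 2, d(38) = 4. Summing all 38 values: 146. (Dirichlet's divisor formula: Σ_{n ≤ x} d(n) = x ln(x) + (2γ − 1) x + O(√x). For x = 38, the asymptotic estimate is ≈ 144.10.)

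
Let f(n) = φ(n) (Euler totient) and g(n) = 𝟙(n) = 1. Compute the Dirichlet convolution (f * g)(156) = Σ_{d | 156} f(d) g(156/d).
(φ * 𝟙)(156) = 156

Divisors of 156: [1, 2, 3, 4, 6, 12, 13, 26, 39, 52, 78, 156]. For each d | 156:
  d = 1: φ(1) · 𝟙(156/1) = 1 · 1 = 1
  d = 2: φ(2) · 𝟙(156/2) = 1 · 1 = 1
  d = 3: φ(3) · 𝟙(156/3) = 2 · 1 = 2
  d = 4: φ(4) · 𝟙(156/4) = 2 · 1 = 2
  d = 6: φ(6) · 𝟙(156/6) = 2 · 1 = 2
  d = 12: φ(12) · 𝟙(156/12) = 4 · 1 = 4
  d = 13: φ(13) · 𝟙(156/13) = 12 · 1 = 12
  d = 26: φ(26) · 𝟙(156/26) = 12 · 1 = 12
  d = 39: φ(39) · 𝟙(156/39) = 24 · 1 = 24
  d = 52: φ(52) · 𝟙(156/52) = 24 · 1 = 24
  d = 78: φ(78) · 𝟙(156/78) = 24 · 1 = 24
  d = 156: φ(156) · 𝟙(156/156) = 48 · 1 = 48
Summing: (φ * 𝟙)(156) = 1 + 1 + 2 + 2 + 2 + 4 + 12 + 12 + 24 + 24 + 24 + 48 = 156.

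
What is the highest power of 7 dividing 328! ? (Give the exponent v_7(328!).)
v_7(328!) = 52

Legendre's formula: v_p(n!) = Σ_{k ≥ 1} ⌊n / p^k⌋. For p = 7, n = 328, the terms are:
  ⌊328/7^1⌋ = ⌊328/7⌋ = 46
  ⌊328/7^2⌋ = ⌊328/49⌋ = 6
(the next term ⌊328/7^3⌋ = 0, terminating the sum). Summing: v_7(328!) = 46 + 6 = 52.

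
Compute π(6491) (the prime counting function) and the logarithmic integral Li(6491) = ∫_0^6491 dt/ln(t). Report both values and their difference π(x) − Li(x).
π(6491) = 842;  Li(6491) ≈ 856.60;  π(x) − Li(x) ≈ -14.60.

Direct count of primes ≤ 6491 gives π(6491) = 842. Numerical evaluation of the logarithmic integral gives Li(6491) ≈ 856.60. The difference π(x) − Li(x) ≈ -14.60 is typically negative for small/moderate x (Li(x) overestimates), though Littlewood's theorem shows this sign changes infinitely often.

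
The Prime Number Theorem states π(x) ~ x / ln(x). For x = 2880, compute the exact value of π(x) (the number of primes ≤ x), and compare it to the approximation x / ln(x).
π(2880) = 417;  x/ln(x) ≈ 361.56;  relative error ≈ 13.30%.

Directly count primes up to 2880: π(2880) = 417. The PNT approximation gives 2880/ln(2880) ≈ 2880/7.96555 ≈ 361.56. Relative error (π(x) − x/ln(x)) / π(x) ≈ 13.30%; the approximation is known to undercount slightly (Li(x) is a better estimate).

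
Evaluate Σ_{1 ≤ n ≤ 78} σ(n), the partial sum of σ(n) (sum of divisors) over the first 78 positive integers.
Σ_{n ≤ 78} σ(n) = 5048

Compute σ(n) for each 1 ≤ n ≤ 78: σ(1) = 1, σ(2) = 3, σ(3) = 4, σ(4) = 7, σ(5) = 6, σ(6) = 12, σ(7) = 8, σ(8) = 15, σ(9) = 13, σ(10) = 18, σ(11) = 12, σ(12) = 28, σ(13) = 14, σ(14) = 24, σ(15) = 24, σ(16) = 31, σ(17) = 18, σ(18) = 39, σ(19) = 20, σ(20) = 42, σ(21) = 32, σ(22) = 36, σ(23) = 24, σ(24) = 60, σ(25) = 31, σ(26) = 42, σ(27) = 40, σ(28) = 56, σ(29) = 30, σ(30) = 72, σ(31) = 32, σ(32) = 63, σ(33) = 48, σ(34) = 54, σ(35) = 48, σ(36) = 91, σ(37) = 38, σ(38) = 60, σ(39) = 56, σ(40) = 90, σ(41) = 42, σ(42) = 96, σ(43) = 44, σ(44) = 84, σ(45) = 78, σ(46) = 72, σ(47) = 48, σ(48) = 124, σ(49) = 57, σ(50) = 93, σ(51) = 72, σ(52) = 98, σ(53) = 54, σ(54) = 120, σ(55) = 72, σ(56) = 120, σ(57) = 80, σ(58) = 90, σ(59) = 60, σ(60) = 168, σ(61) = 62, σ(62) = 96, σ(63) = 104, σ(64) = 127, σ(65) = 84, σ(66) = 144, σ(67) = 68, σ(68) = 126, σ(69) = 96, σ(70) = 144, σ(71) = 72, σ(72) = 195, σ(73) = 74, σ(74) = 114, σ(75) = 124, σ(76) = 140, σ(77) = 96, σ(78) = 168. Summing all 78 values: 5048. (Average order: Σ_{n ≤ x} σ(n) ~ (π²/12) x². For x = 78, (π²/12)·78² ≈ 5003.89.)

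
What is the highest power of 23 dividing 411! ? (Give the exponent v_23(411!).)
v_23(411!) = 17

Legendre's formula: v_p(n!) = Σ_{k ≥ 1} ⌊n / p^k⌋. For p = 23, n = 411, the terms are:
  ⌊411/23^1⌋ = ⌊411/23⌋ = 17
(the next term ⌊411/23^2⌋ = 0, terminating the sum). Summing: v_23(411!) = 17 = 17.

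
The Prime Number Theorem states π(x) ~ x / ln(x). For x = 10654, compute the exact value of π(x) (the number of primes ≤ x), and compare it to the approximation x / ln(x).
π(10654) = 1299;  x/ln(x) ≈ 1148.84;  relative error ≈ 11.56%.

Directly count primes up to 10654: π(10654) = 1299. The PNT approximation gives 10654/ln(10654) ≈ 10654/9.27369 ≈ 1148.84. Relative error (π(x) − x/ln(x)) / π(x) ≈ 11.56%; the approximation is known to undercount slightly (Li(x) is a better estimate).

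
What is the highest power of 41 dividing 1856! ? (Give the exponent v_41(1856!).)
v_41(1856!) = 46

Legendre's formula: v_p(n!) = Σ_{k ≥ 1} ⌊n / p^k⌋. For p = 41, n = 1856, the terms are:
  ⌊1856/41^1⌋ = ⌊1856/41⌋ = 45
  ⌊1856/41^2⌋ = ⌊1856/1681⌋ = 1
(the next term ⌊1856/41^3⌋ = 0, terminating the sum). Summing: v_41(1856!) = 45 + 1 = 46.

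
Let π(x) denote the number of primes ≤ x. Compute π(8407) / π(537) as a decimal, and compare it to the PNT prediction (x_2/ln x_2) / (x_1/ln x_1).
π(8407)/π(537) = 1051/99 ≈ 10.6162;  PNT prediction ≈ 10.8899.

π(537) = 99 and π(8407) = 1051, so π(8407)/π(537) ≈ 10.6162. The PNT-predicted ratio is (8407/ln(8407)) / (537/ln(537)) ≈ 10.8899. The two agree to within a few percent, as expected.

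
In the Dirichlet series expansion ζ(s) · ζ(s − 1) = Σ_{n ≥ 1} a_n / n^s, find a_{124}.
σ(124) = 224

In the product (Σ m^0/m^s)(Σ k / k^s) = Σ (Σ_{d | n} d) / n^s, the coefficient of 1/n^s is σ(n) = Σ_{d | n} d. For n = 124, divisors are [1, 2, 4, 31, 62, 124]; summing: σ(124) = 224.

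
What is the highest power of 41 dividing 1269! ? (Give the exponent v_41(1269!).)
v_41(1269!) = 30

Legendre's formula: v_p(n!) = Σ_{k ≥ 1} ⌊n / p^k⌋. For p = 41, n = 1269, the terms are:
  ⌊1269/41^1⌋ = ⌊1269/41⌋ = 30
(the next term ⌊1269/41^2⌋ = 0, terminating the sum). Summing: v_41(1269!) = 30 = 30.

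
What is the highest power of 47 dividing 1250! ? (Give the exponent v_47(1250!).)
v_47(1250!) = 26

Legendre's formula: v_p(n!) = Σ_{k ≥ 1} ⌊n / p^k⌋. For p = 47, n = 1250, the terms are:
  ⌊1250/47^1⌋ = ⌊1250/47⌋ = 26
(the next term ⌊1250/47^2⌋ = 0, terminating the sum). Summing: v_47(1250!) = 26 = 26.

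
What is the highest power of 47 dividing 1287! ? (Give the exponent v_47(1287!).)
v_47(1287!) = 27

Legendre's formula: v_p(n!) = Σ_{k ≥ 1} ⌊n / p^k⌋. For p = 47, n = 1287, the terms are:
  ⌊1287/47^1⌋ = ⌊1287/47⌋ = 27
(the next term ⌊1287/47^2⌋ = 0, terminating the sum). Summing: v_47(1287!) = 27 = 27.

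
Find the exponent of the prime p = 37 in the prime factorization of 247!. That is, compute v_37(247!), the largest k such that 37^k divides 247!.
v_37(247!) = 6

Legendre's formula: v_p(n!) = Σ_{k ≥ 1} ⌊n / p^k⌋. For p = 37, n = 247, the terms are:
  ⌊247/37^1⌋ = ⌊247/37⌋ = 6
(the next term ⌊247/37^2⌋ = 0, terminating the sum). Summing: v_37(247!) = 6 = 6.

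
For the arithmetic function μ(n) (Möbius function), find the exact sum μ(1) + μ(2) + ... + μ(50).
Σ_{n ≤ 50} μ(n) = -3

Compute μ(n) for each 1 ≤ n ≤ 50: μ(1) = 1, μ(2) = -1, μ(3) = -1, μ(4) = 0, μ(5) = -1, μ(6) = 1, μ(7) = -1, μ(8) = 0, μ(9) = 0, μ(10) = 1, μ(11) = -1, μ(12) = 0, μ(13) = -1, μ(14) = 1, μ(15) = 1, μ(16) = 0, μ(17) = -1, μ(18) = 0, μ(19) = -1, μ(20) = 0, μ(21) = 1, μ(22) = 1, μ(23) = -1, μ(24) = 0, μ(25) = 0, μ(26) = 1, μ(27) = 0, μ(28) = 0, μ(29) = -1, μ(30) = -1, μ(31) = -1, μ(32) = 0, μ(33) = 1, μ(34) = 1, μ(35) = 1, μ(36) = 0, μ(37) = -1, μ(38) = 1, μ(39) = 1, μ(40) = 0, μ(41) = -1, μ(42) = -1, μ(43) = -1, μ(44) = 0, μ(45) = 0, μ(46) = 1, μ(47) = -1, μ(48) = 0, μ(49) = 0, μ(50) = 0. Summing all 50 values: -3. (Mertens function M(x) = Σ_{n ≤ x} μ(n); on average M(x) should be small (PNT ⟺ M(x) = o(x)).)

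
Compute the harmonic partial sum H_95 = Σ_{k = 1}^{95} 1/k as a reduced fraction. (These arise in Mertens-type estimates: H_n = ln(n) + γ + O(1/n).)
H_95 = 3691835092344109255246562280652279367381/718766754945489455304472257065075294400

Direct summation: H_95 = 1 + 1/2 + ... + 1/95. The least common denominator is lcm(1, ..., 95) = 718766754945489455304472257065075294400; over this denominator the numerator is 718766754945489455304472257065075294400 + 359383377472744727652236128532537647200 + 239588918315163151768157419021691764800 + 179691688736372363826118064266268823600 + 143753350989097891060894451413015058880 + 119794459157581575884078709510845882400 + 102680964992212779329210322437867899200 + 89845844368186181913059032133134411800 + 79862972771721050589385806340563921600 + 71876675494548945530447225706507529440 + 65342432267771768664042932460461390400 + 59897229578790787942039354755422941200 + 55289750380422265792651712081928868800 + 51340482496106389664605161218933949600 + 47917783663032630353631483804338352960 + 44922922184093090956529516066567205900 + 42280397349734673841439544533239723200 + 39931486385860525294692903170281960800 + 37829829207657339752866960898161857600 + 35938337747274472765223612853253764720 + 34226988330737593109736774145955966400 + 32671216133885884332021466230230695200 + 31250728475890845882803141611525012800 + 29948614789395393971019677377711470600 + 28750670197819578212178890282603011776 + 27644875190211132896325856040964434400 + 26620990923907016863128602113521307200 + 25670241248053194832302580609466974800 + 24785060515361705355326629553968113600 + 23958891831516315176815741902169176480 + 23186024353080305009821685711776622400 + 22461461092046545478264758033283602950 + 21780810755923922888014310820153796800 + 21140198674867336920719772266619861600 + 20536192998442555865842064487573579840 + 19965743192930262647346451585140980400 + 19426128512040255548769520461218251200 + 18914914603828669876433480449080928800 + 18429916793474088597550570693976289600 + 17969168873637236382611806426626882360 + 17530896462085108665962737977196958400 + 17113494165368796554868387072977983200 + 16715505928964871053592378071280820800 + 16335608066942942166010733115115347600 + 15972594554344210117877161268112784320 + 15625364237945422941401570805762506400 + 15292909679691265006478133129044155200 + 14974307394697696985509838688855735300 + 14668709284601825618458617491123985600 + 14375335098909789106089445141301505888 + 14093465783244891280479848177746574400 + 13822437595105566448162928020482217200 + 13561636885763951986876835038963684800 + 13310495461953508431564301056760653600 + 13068486453554353732808586492092278080 + 12835120624026597416151290304733487400 + 12609943069219113250955653632720619200 + 12392530257680852677663314776984056800 + 12182487371957448394991055204492801600 + 11979445915758157588407870951084588240 + 11783061556483433693515938640411070400 + 11593012176540152504910842855888311200 + 11408996110245864369912258048651988800 + 11230730546023272739132379016641801475 + 11057950076084453158530342416385773760 + 10890405377961961444007155410076898400 + 10727862014111782914992123239777243200 + 10570099337433668460359886133309930800 + 10416909491963615294267713870508337600 + 10268096499221277932921032243786789920 + 10123475421767457116964397986832046400 + 9982871596465131323673225792570490200 + 9846119930760129524718798041987332800 + 9713064256020127774384760230609125600 + 9583556732606526070726296760867670592 + 9457457301914334938216740224540464400 + 9334633181110252666291847494351627200 + 9214958396737044298775285346988144800 + 9098313353740372851955345026140193600 + 8984584436818618191305903213313441180 + 8873663641302338954376200704507102400 + 8765448231042554332981368988598479200 + 8659840421029993437403280205603316800 + 8556747082684398277434193536488991600 + 8456079469946934768287908906647944640 + 8357752964482435526796189035640410400 + 8261686838453901785108876517989371200 + 8167804033471471083005366557557673800 + 8076030954443701744994070304101969600 + 7986297277172105058938580634056392160 + 7898535768631752256093101725989838400 + 7812682118972711470700785402881253200 + 7728674784360101669940561903925540800 + 7646454839845632503239066564522077600 + 7565965841531467950573392179632371520 = 3691835092344109255246562280652279367381, so H_95 = 3691835092344109255246562280652279367381/718766754945489455304472257065075294400 (already in lowest terms) ≈ 5.13635. (The PNT-adjacent estimate ln(95) + γ ≈ 5.13109 matches within O(1/n).)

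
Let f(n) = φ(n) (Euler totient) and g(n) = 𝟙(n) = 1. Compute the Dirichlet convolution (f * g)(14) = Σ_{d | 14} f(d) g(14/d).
(φ * 𝟙)(14) = 14

Divisors of 14: [1, 2, 7, 14]. For each d | 14:
  d = 1: φ(1) · 𝟙(14/1) = 1 · 1 = 1
  d = 2: φ(2) · 𝟙(14/2) = 1 · 1 = 1
  d = 7: φ(7) · 𝟙(14/7) = 6 · 1 = 6
  d = 14: φ(14) · 𝟙(14/14) = 6 · 1 = 6
Summing: (φ * 𝟙)(14) = 1 + 1 + 6 + 6 = 14.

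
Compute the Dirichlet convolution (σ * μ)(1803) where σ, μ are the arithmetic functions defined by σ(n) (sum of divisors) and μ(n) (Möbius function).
(σ * μ)(1803) = 1803

Divisors of 1803: [1, 3, 601, 1803]. For each d | 1803:
  d = 1: σ(1) · μ(1803/1) = 1 · 1 = 1
  d = 3: σ(3) · μ(1803/3) = 4 · -1 = -4
  d = 601: σ(601) · μ(1803/601) = 602 · -1 = -602
  d = 1803: σ(1803) · μ(1803/1803) = 2408 · 1 = 2408
Summing: (σ * μ)(1803) = 1 + -4 + -602 + 2408 = 1803.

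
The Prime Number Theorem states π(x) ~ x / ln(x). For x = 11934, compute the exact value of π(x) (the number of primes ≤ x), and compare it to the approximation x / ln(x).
π(11934) = 1430;  x/ln(x) ≈ 1271.31;  relative error ≈ 11.10%.

Directly count primes up to 11934: π(11934) = 1430. The PNT approximation gives 11934/ln(11934) ≈ 11934/9.38715 ≈ 1271.31. Relative error (π(x) − x/ln(x)) / π(x) ≈ 11.10%; the approximation is known to undercount slightly (Li(x) is a better estimate).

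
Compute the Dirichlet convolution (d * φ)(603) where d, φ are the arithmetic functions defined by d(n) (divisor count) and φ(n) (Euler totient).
(d * φ)(603) = 884

Divisors of 603: [1, 3, 9, 67, 201, 603]. For each d | 603:
  d = 1: d(1) · φ(603/1) = 1 · 396 = 396
  d = 3: d(3) · φ(603/3) = 2 · 132 = 264
  d = 9: d(9) · φ(603/9) = 3 · 66 = 198
  d = 67: d(67) · φ(603/67) = 2 · 6 = 12
  d = 201: d(201) · φ(603/201) = 4 · 2 = 8
  d = 603: d(603) · φ(603/603) = 6 · 1 = 6
Summing: (d * φ)(603) = 396 + 264 + 198 + 12 + 8 + 6 = 884.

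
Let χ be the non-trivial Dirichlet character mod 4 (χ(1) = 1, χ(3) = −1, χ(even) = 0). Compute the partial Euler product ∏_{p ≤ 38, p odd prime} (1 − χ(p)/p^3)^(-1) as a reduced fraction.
∏ = 23039676015771696171729025/23777920687809392849977344

The odd primes p ≤ 38 are [3, 5, 7, 11, 13, 17, 19, 23, 29, 31, 37]. For each, χ(p) = 1 if p ≡ 1 mod 4, χ(p) = −1 if p ≡ 3 mod 4. Taking (1 − χ(p)/p^3)^(-1) = p^3/(p^3 − χ(p)): (1 − (-1)/3^3)^(-1) · (1 − (1)/5^3)^(-1) · (1 − (-1)/7^3)^(-1) · (1 − (-1)/11^3)^(-1) · (1 − (1)/13^3)^(-1) · (1 − (1)/17^3)^(-1) · (1 − (-1)/19^3)^(-1) · (1 − (-1)/23^3)^(-1) · (1 − (1)/29^3)^(-1) · (1 − (-1)/31^3)^(-1) · (1 − (1)/37^3)^(-1) = 23039676015771696171729025/23777920687809392849977344.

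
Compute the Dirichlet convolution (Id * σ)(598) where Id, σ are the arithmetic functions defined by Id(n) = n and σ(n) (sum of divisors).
(Id * σ)(598) = 6345

Divisors of 598: [1, 2, 13, 23, 26, 46, 299, 598]. For each d | 598:
  d = 1: Id(1) · σ(598/1) = 1 · 1008 = 1008
  d = 2: Id(2) · σ(598/2) = 2 · 336 = 672
  d = 13: Id(13) · σ(598/13) = 13 · 72 = 936
  d = 23: Id(23) · σ(598/23) = 23 · 42 = 966
  d = 26: Id(26) · σ(598/26) = 26 · 24 = 624
  d = 46: Id(46) · σ(598/46) = 46 · 14 = 644
  d = 299: Id(299) · σ(598/299) = 299 · 3 = 897
  d = 598: Id(598) · σ(598/598) = 598 · 1 = 598
Summing: (Id * σ)(598) = 1008 + 672 + 936 + 966 + 624 + 644 + 897 + 598 = 6345.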